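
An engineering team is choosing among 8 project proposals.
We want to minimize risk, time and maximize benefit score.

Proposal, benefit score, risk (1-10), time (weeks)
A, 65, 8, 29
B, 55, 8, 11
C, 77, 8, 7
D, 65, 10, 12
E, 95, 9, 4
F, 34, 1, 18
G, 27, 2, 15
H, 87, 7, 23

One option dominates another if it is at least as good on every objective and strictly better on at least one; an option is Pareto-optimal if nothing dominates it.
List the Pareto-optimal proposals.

C, E, F, G, H

A: dominated by C (benefit score 77≥65, risk 8≤8, time 7≤29).
B: dominated by C (benefit score 77≥55, risk 8≤8, time 7≤11).
C: not dominated.
D: dominated by C (benefit score 77≥65, risk 8≤10, time 7≤12).
E: not dominated (best benefit score).
F: not dominated (best risk).
G: not dominated.
H: not dominated.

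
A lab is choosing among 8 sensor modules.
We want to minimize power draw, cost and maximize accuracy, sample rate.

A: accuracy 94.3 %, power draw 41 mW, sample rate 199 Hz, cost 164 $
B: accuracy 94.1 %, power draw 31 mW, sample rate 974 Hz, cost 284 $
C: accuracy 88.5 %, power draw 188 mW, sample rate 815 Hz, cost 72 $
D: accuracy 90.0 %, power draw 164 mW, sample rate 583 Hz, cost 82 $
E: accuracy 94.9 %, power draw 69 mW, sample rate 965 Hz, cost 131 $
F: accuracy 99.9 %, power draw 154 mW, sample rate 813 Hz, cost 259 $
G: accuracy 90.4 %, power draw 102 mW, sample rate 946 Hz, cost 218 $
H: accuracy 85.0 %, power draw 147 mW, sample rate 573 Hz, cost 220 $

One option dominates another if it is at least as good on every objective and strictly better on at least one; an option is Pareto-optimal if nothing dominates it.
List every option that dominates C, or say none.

A: worse on sample rate (199 vs 815).
B: worse on cost (284 vs 72).
D: worse on sample rate (583 vs 815).
E: worse on cost (131 vs 72).
F: worse on sample rate (813 vs 815).
G: worse on cost (218 vs 72).
H: worse on accuracy (85.0 vs 88.5).
No option dominates C.

none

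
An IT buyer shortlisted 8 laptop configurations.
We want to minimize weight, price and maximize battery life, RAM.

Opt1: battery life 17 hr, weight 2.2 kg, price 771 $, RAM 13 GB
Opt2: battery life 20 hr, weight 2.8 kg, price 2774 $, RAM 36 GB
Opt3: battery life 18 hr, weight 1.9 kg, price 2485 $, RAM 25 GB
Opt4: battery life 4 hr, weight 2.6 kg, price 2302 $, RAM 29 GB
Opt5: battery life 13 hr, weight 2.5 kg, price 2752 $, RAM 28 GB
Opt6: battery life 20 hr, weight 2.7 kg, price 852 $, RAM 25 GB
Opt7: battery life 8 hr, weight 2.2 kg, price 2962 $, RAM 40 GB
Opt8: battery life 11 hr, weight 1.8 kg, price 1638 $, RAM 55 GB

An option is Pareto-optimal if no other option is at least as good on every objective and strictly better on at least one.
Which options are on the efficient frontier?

Opt1, Opt2, Opt3, Opt5, Opt6, Opt8

Opt1: not dominated (best price).
Opt2: not dominated.
Opt3: not dominated.
Opt4: dominated by Opt8 (battery life 11≥4, weight 1.8≤2.6, price 1638≤2302, RAM 55≥29).
Opt5: not dominated.
Opt6: not dominated.
Opt7: dominated by Opt8 (battery life 11≥8, weight 1.8≤2.2, price 1638≤2962, RAM 55≥40).
Opt8: not dominated (best weight).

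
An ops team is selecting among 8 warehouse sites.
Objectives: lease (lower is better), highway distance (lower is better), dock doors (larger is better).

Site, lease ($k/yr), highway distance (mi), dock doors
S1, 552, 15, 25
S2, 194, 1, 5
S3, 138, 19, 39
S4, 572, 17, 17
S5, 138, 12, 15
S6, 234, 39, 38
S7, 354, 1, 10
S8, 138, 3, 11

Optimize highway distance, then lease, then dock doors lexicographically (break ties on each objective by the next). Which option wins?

First minimize highway distance: best is 1, kept {S2, S7}.
Then minimize lease: best is 194, kept {S2}.

S2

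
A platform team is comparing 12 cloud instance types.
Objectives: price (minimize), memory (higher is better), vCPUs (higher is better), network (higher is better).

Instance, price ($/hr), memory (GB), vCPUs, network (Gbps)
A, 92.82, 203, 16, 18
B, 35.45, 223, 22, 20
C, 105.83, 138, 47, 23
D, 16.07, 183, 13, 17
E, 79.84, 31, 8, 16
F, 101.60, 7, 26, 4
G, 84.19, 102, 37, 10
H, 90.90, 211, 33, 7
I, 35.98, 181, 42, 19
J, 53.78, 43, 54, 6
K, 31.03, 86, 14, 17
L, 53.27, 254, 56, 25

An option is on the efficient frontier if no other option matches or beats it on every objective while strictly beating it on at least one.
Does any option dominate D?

No

A: worse on price (92.82 vs 16.07).
B: worse on price (35.45 vs 16.07).
C: worse on price (105.83 vs 16.07).
E: worse on price (79.84 vs 16.07).
F: worse on price (101.60 vs 16.07).
G: worse on price (84.19 vs 16.07).
H: worse on price (90.90 vs 16.07).
I: worse on price (35.98 vs 16.07).
J: worse on price (53.78 vs 16.07).
K: worse on price (31.03 vs 16.07).
L: worse on price (53.27 vs 16.07).
No option is at least as good as D on every objective and strictly better on one.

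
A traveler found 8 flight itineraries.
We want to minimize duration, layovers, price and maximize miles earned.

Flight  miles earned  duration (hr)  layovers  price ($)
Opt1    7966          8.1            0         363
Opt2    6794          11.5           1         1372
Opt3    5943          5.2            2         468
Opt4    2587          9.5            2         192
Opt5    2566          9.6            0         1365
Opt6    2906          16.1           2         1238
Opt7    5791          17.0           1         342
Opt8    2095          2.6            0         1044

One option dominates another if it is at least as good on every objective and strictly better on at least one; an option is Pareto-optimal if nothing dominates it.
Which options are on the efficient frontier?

Opt1: not dominated (best miles earned).
Opt2: dominated by Opt1 (miles earned 7966≥6794, duration 8.1≤11.5, layovers 0≤1, price 363≤1372).
Opt3: not dominated.
Opt4: not dominated (best price).
Opt5: dominated by Opt1 (miles earned 7966≥2566, duration 8.1≤9.6, layovers 0≤0, price 363≤1365).
Opt6: dominated by Opt1 (miles earned 7966≥2906, duration 8.1≤16.1, layovers 0≤2, price 363≤1238).
Opt7: not dominated.
Opt8: not dominated (best duration).

Opt1, Opt3, Opt4, Opt7, Opt8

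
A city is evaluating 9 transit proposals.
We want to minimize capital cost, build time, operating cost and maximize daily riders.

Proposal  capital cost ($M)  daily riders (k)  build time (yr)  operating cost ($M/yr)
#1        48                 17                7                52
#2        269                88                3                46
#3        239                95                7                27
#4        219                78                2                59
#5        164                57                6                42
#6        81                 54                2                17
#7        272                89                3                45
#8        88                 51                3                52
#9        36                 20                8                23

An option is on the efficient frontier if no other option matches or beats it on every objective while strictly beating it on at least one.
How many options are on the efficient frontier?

#1: not dominated.
#2: not dominated.
#3: not dominated (best daily riders).
#4: not dominated.
#5: not dominated.
#6: not dominated (best operating cost).
#7: not dominated.
#8: dominated by #6 (capital cost 81≤88, daily riders 54≥51, build time 2≤3, operating cost 17≤52).
#9: not dominated (best capital cost).
Pareto-optimal: #1, #2, #3, #4, #5, #6, #7, #9 → 8.

8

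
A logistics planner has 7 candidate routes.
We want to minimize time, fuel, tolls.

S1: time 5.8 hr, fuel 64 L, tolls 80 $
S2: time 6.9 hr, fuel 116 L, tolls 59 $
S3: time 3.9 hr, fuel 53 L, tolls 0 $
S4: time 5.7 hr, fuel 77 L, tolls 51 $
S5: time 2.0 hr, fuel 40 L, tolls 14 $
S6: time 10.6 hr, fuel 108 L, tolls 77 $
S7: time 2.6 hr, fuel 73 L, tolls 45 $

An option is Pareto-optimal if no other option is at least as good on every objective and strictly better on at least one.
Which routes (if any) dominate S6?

S3: time 3.9≤10.6, fuel 53≤108, tolls 0≤77 — dominates S6.
S4: time 5.7≤10.6, fuel 77≤108, tolls 51≤77 — dominates S6.
S5: time 2.0≤10.6, fuel 40≤108, tolls 14≤77 — dominates S6.
S7: time 2.6≤10.6, fuel 73≤108, tolls 45≤77 — dominates S6.
Others (S1, S2) are each worse than S6 on at least one objective.

S3, S4, S5, S7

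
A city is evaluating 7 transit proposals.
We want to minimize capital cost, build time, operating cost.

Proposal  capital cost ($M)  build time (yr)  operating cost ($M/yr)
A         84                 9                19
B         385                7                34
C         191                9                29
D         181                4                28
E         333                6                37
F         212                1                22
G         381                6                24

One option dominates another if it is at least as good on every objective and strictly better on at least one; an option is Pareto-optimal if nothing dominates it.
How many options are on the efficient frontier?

A: not dominated (best capital cost).
B: dominated by D (capital cost 181≤385, build time 4≤7, operating cost 28≤34).
C: dominated by A (capital cost 84≤191, build time 9≤9, operating cost 19≤29).
D: not dominated.
E: dominated by D (capital cost 181≤333, build time 4≤6, operating cost 28≤37).
F: not dominated (best build time).
G: dominated by F (capital cost 212≤381, build time 1≤6, operating cost 22≤24).
Pareto-optimal: A, D, F → 3.

3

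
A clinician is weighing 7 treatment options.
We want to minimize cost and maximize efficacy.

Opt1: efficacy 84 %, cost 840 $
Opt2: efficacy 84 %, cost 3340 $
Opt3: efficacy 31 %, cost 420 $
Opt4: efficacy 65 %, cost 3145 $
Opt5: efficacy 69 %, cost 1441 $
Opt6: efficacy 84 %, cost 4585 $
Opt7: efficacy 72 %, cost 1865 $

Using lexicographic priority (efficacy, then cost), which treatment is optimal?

Opt1

First maximize efficacy: best is 84, kept {Opt1, Opt2, Opt6}.
Then minimize cost: best is 840, kept {Opt1}.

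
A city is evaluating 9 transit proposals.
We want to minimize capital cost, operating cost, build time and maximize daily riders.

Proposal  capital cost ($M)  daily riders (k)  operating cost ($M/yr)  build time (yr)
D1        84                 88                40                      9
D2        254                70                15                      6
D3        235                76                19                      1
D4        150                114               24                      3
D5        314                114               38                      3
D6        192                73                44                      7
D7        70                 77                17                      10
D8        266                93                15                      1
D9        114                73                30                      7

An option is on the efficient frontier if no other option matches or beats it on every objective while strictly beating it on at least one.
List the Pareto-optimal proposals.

D1, D2, D3, D4, D7, D8, D9

D1: not dominated.
D2: not dominated.
D3: not dominated.
D4: not dominated.
D5: dominated by D4 (capital cost 150≤314, daily riders 114≥114, operating cost 24≤38, build time 3≤3).
D6: dominated by D4 (capital cost 150≤192, daily riders 114≥73, operating cost 24≤44, build time 3≤7).
D7: not dominated (best capital cost).
D8: not dominated.
D9: not dominated.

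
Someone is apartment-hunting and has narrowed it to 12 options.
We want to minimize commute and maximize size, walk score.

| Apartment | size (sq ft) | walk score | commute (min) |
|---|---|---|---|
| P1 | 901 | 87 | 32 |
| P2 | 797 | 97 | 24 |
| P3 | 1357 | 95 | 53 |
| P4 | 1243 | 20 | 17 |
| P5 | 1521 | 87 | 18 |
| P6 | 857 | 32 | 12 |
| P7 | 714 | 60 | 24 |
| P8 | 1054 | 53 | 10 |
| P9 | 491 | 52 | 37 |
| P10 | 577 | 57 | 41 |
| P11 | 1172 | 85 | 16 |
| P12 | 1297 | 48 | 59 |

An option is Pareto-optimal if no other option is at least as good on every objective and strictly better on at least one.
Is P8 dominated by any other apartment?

P1: worse on size (901 vs 1054).
P2: worse on size (797 vs 1054).
P3: worse on commute (53 vs 10).
P4: worse on walk score (20 vs 53).
P5: worse on commute (18 vs 10).
P6: worse on size (857 vs 1054).
P7: worse on size (714 vs 1054).
P9: worse on size (491 vs 1054).
P10: worse on size (577 vs 1054).
P11: worse on commute (16 vs 10).
P12: worse on walk score (48 vs 53).
No option is at least as good as P8 on every objective and strictly better on one.

No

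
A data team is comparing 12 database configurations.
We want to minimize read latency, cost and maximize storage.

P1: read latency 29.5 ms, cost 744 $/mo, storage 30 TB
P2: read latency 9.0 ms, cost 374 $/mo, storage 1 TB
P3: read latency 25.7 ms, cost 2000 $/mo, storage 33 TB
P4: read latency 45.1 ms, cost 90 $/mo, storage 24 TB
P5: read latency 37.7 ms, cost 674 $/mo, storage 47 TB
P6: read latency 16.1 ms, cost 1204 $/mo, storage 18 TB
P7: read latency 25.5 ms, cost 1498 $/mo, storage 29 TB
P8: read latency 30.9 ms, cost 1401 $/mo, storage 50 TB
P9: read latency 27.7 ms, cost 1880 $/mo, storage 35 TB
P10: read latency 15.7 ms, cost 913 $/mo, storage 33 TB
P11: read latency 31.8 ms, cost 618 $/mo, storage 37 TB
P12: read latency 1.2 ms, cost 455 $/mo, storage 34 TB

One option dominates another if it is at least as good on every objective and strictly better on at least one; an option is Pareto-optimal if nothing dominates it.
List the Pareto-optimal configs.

P1: dominated by P12 (read latency 1.2≤29.5, cost 455≤744, storage 34≥30).
P2: not dominated.
P3: dominated by P10 (read latency 15.7≤25.7, cost 913≤2000, storage 33≥33).
P4: not dominated (best cost).
P5: not dominated.
P6: dominated by P10 (read latency 15.7≤16.1, cost 913≤1204, storage 33≥18).
P7: dominated by P10 (read latency 15.7≤25.5, cost 913≤1498, storage 33≥29).
P8: not dominated (best storage).
P9: not dominated.
P10: dominated by P12 (read latency 1.2≤15.7, cost 455≤913, storage 34≥33).
P11: not dominated.
P12: not dominated (best read latency).

P2, P4, P5, P8, P9, P11, P12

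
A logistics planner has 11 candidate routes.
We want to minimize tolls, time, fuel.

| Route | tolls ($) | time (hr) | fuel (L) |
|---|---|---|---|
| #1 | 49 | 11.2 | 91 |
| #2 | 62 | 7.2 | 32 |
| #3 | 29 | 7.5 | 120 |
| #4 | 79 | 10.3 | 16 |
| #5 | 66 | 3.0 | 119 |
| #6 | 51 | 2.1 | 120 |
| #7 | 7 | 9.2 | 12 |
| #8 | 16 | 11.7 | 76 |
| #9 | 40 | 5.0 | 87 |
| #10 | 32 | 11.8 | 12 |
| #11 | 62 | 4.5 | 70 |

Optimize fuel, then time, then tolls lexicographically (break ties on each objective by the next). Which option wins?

First minimize fuel: best is 12, kept {#7, #10}.
Then minimize time: best is 9.2, kept {#7}.

#7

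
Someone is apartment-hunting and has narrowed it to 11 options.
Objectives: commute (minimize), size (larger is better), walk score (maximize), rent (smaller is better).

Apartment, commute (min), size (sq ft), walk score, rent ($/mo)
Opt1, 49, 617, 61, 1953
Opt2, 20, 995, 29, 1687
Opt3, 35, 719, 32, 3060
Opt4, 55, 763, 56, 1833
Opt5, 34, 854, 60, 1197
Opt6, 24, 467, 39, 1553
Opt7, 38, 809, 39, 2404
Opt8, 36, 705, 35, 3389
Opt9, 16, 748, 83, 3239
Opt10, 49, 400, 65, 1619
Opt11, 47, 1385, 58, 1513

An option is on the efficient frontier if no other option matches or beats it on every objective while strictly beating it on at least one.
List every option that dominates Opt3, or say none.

Opt5: commute 34≤35, size 854≥719, walk score 60≥32, rent 1197≤3060 — dominates Opt3.
Others (Opt1, Opt2, Opt4, Opt6, Opt7, Opt8, Opt9, Opt10, Opt11) are each worse than Opt3 on at least one objective.

Opt5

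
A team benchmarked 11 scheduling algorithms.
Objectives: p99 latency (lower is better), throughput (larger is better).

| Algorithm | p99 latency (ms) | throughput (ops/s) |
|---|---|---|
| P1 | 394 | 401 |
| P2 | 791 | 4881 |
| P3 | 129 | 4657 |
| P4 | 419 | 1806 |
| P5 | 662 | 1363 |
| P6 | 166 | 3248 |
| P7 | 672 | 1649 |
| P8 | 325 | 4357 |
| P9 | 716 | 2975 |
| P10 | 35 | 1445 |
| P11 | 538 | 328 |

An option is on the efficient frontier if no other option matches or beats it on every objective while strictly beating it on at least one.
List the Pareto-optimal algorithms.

P2, P3, P10

P1: dominated by P3 (p99 latency 129≤394, throughput 4657≥401).
P2: not dominated (best throughput).
P3: not dominated.
P4: dominated by P3 (p99 latency 129≤419, throughput 4657≥1806).
P5: dominated by P3 (p99 latency 129≤662, throughput 4657≥1363).
P6: dominated by P3 (p99 latency 129≤166, throughput 4657≥3248).
P7: dominated by P3 (p99 latency 129≤672, throughput 4657≥1649).
P8: dominated by P3 (p99 latency 129≤325, throughput 4657≥4357).
P9: dominated by P3 (p99 latency 129≤716, throughput 4657≥2975).
P10: not dominated (best p99 latency).
P11: dominated by P1 (p99 latency 394≤538, throughput 401≥328).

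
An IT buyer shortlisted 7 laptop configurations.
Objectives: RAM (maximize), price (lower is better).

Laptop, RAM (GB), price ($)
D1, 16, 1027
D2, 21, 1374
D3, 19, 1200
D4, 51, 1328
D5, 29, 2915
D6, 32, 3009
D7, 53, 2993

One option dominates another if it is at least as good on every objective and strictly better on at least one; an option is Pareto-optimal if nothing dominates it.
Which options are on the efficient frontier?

D1, D3, D4, D7

D1: not dominated (best price).
D2: dominated by D4 (RAM 51≥21, price 1328≤1374).
D3: not dominated.
D4: not dominated.
D5: dominated by D4 (RAM 51≥29, price 1328≤2915).
D6: dominated by D4 (RAM 51≥32, price 1328≤3009).
D7: not dominated (best RAM).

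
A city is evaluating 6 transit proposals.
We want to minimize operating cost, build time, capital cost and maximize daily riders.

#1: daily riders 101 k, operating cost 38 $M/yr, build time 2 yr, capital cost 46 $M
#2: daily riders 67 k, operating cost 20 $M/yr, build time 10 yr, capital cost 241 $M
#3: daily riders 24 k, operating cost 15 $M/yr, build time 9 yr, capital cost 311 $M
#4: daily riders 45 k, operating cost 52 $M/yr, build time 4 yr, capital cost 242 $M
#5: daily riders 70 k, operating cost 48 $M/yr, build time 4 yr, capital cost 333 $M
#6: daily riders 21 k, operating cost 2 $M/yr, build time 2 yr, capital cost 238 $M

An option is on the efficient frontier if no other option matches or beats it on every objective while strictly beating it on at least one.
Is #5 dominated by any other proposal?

Yes

#1 vs #5: daily riders 101≥70, operating cost 38≤48, build time 2≤4, capital cost 46≤333 — #1 is at least as good on every objective and strictly better on at least one, so #1 dominates #5.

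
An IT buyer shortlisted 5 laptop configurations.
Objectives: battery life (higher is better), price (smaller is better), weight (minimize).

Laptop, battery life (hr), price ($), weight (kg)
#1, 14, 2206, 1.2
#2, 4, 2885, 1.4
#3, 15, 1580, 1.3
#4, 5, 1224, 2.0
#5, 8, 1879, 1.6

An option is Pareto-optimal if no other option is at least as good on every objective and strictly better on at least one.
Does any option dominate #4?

No

#1: worse on price (2206 vs 1224).
#2: worse on battery life (4 vs 5).
#3: worse on price (1580 vs 1224).
#5: worse on price (1879 vs 1224).
No option is at least as good as #4 on every objective and strictly better on one.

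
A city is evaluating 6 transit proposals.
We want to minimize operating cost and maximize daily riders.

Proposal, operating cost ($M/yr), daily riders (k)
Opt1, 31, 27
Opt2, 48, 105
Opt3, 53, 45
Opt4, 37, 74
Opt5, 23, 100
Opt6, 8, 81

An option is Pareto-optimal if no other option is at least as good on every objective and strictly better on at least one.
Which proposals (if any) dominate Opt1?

Opt5: operating cost 23≤31, daily riders 100≥27 — dominates Opt1.
Opt6: operating cost 8≤31, daily riders 81≥27 — dominates Opt1.
Others (Opt2, Opt3, Opt4) are each worse than Opt1 on at least one objective.

Opt5, Opt6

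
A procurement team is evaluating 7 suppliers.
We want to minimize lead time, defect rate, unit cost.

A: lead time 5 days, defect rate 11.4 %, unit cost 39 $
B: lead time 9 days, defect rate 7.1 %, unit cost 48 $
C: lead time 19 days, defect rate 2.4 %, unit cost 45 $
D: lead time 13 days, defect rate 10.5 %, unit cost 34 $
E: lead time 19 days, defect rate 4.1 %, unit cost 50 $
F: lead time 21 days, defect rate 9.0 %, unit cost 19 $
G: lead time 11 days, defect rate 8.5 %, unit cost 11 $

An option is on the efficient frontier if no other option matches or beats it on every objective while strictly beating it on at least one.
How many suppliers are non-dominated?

A: not dominated (best lead time).
B: not dominated.
C: not dominated (best defect rate).
D: dominated by G (lead time 11≤13, defect rate 8.5≤10.5, unit cost 11≤34).
E: dominated by C (lead time 19≤19, defect rate 2.4≤4.1, unit cost 45≤50).
F: dominated by G (lead time 11≤21, defect rate 8.5≤9.0, unit cost 11≤19).
G: not dominated (best unit cost).
Pareto-optimal: A, B, C, G → 4.

4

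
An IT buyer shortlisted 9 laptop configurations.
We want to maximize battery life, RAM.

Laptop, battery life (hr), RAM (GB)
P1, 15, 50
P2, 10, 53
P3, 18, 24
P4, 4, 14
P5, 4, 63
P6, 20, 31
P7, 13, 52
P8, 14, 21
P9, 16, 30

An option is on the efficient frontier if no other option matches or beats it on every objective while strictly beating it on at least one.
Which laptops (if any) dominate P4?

P1, P2, P3, P5, P6, P7, P8, P9

P1: battery life 15≥4, RAM 50≥14 — dominates P4.
P2: battery life 10≥4, RAM 53≥14 — dominates P4.
P3: battery life 18≥4, RAM 24≥14 — dominates P4.
P5: battery life 4≥4, RAM 63≥14 — dominates P4.
P6: battery life 20≥4, RAM 31≥14 — dominates P4.
P7: battery life 13≥4, RAM 52≥14 — dominates P4.
P8: battery life 14≥4, RAM 21≥14 — dominates P4.
P9: battery life 16≥4, RAM 30≥14 — dominates P4.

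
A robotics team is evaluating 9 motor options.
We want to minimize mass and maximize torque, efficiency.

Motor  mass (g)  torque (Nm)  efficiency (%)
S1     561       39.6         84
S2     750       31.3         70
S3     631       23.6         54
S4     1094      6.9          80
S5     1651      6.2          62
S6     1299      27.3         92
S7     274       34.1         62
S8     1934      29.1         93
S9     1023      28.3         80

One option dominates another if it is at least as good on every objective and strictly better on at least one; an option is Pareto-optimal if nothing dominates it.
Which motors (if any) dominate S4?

S1: mass 561≤1094, torque 39.6≥6.9, efficiency 84≥80 — dominates S4.
S9: mass 1023≤1094, torque 28.3≥6.9, efficiency 80≥80 — dominates S4.
Others (S2, S3, S5, S6, S7, S8) are each worse than S4 on at least one objective.

S1, S9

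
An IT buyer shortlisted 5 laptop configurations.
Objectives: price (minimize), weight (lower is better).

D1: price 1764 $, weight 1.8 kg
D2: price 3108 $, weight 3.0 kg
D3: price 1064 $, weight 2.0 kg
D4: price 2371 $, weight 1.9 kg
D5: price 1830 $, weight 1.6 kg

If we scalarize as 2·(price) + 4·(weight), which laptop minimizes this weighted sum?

D3

D1: 2·1764 + 4·1.8 = 3535.2
D2: 2·3108 + 4·3.0 = 6228.0
D3: 2·1064 + 4·2.0 = 2136.0
D4: 2·2371 + 4·1.9 = 4749.6
D5: 2·1830 + 4·1.6 = 3666.4
Lowest: D3 at 2136.0.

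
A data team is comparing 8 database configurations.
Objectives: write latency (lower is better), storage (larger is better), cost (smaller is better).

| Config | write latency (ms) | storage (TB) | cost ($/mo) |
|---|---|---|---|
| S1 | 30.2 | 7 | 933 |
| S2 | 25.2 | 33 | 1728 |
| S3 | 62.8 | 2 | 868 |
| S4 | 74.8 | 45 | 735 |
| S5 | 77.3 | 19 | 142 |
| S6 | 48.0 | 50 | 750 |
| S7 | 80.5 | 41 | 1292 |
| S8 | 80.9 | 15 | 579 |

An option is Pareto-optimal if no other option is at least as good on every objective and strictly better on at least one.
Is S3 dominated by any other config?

S6 vs S3: write latency 48.0≤62.8, storage 50≥2, cost 750≤868 — S6 is at least as good on every objective and strictly better on at least one, so S6 dominates S3.

Yes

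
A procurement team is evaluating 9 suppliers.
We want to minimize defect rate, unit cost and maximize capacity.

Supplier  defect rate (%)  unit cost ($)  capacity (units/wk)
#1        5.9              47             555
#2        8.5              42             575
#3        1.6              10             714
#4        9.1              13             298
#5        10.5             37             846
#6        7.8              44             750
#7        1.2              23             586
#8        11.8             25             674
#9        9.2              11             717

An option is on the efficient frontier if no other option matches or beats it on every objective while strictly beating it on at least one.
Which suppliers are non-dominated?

#1: dominated by #3 (defect rate 1.6≤5.9, unit cost 10≤47, capacity 714≥555).
#2: dominated by #3 (defect rate 1.6≤8.5, unit cost 10≤42, capacity 714≥575).
#3: not dominated (best unit cost).
#4: dominated by #3 (defect rate 1.6≤9.1, unit cost 10≤13, capacity 714≥298).
#5: not dominated (best capacity).
#6: not dominated.
#7: not dominated (best defect rate).
#8: dominated by #3 (defect rate 1.6≤11.8, unit cost 10≤25, capacity 714≥674).
#9: not dominated.

#3, #5, #6, #7, #9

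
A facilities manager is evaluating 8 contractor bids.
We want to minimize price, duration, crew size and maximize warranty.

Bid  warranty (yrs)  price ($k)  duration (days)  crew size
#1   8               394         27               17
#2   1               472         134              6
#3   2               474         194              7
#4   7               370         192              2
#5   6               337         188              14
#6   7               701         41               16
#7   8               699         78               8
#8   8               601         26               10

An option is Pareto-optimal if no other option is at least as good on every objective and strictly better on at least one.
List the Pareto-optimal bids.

#1, #2, #4, #5, #7, #8

#1: not dominated.
#2: not dominated.
#3: dominated by #4 (warranty 7≥2, price 370≤474, duration 192≤194, crew size 2≤7).
#4: not dominated (best crew size).
#5: not dominated (best price).
#6: dominated by #8 (warranty 8≥7, price 601≤701, duration 26≤41, crew size 10≤16).
#7: not dominated.
#8: not dominated (best duration).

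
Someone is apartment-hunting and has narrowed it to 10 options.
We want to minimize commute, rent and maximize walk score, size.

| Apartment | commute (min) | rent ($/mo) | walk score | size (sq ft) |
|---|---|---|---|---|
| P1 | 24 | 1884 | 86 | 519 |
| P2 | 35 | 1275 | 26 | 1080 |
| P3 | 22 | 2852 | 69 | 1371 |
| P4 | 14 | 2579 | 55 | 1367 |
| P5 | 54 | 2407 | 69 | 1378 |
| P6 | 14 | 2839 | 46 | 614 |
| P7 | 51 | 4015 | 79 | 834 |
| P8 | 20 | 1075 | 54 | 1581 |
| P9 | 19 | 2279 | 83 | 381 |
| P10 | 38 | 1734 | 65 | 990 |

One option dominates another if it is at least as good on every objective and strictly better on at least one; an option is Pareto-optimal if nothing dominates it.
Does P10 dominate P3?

No

P10 vs P3: P10 is worse on commute (38 vs 22), so it does not dominate P3.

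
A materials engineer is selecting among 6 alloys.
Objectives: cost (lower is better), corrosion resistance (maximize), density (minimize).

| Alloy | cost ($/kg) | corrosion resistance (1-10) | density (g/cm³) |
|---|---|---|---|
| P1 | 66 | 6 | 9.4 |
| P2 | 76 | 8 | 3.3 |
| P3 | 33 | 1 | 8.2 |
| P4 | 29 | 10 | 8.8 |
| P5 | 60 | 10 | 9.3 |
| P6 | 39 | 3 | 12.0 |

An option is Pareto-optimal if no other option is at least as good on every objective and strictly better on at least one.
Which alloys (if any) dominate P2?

none

P1: worse on corrosion resistance (6 vs 8).
P3: worse on corrosion resistance (1 vs 8).
P4: worse on density (8.8 vs 3.3).
P5: worse on density (9.3 vs 3.3).
P6: worse on corrosion resistance (3 vs 8).
No option dominates P2.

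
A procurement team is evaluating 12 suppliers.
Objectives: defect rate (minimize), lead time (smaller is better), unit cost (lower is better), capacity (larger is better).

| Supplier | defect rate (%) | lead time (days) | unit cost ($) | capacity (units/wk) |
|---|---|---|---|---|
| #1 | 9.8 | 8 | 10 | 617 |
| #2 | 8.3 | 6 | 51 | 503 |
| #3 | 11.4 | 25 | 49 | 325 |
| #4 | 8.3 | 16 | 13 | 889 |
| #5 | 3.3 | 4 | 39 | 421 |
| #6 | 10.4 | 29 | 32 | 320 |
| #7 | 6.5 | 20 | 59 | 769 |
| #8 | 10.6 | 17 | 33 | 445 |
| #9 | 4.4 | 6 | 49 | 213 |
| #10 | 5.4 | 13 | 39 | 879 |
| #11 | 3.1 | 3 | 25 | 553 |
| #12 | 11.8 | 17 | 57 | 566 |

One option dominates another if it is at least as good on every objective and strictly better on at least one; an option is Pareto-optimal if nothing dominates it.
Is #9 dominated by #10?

#10 vs #9: #10 is worse on defect rate (5.4 vs 4.4), so it does not dominate #9.

No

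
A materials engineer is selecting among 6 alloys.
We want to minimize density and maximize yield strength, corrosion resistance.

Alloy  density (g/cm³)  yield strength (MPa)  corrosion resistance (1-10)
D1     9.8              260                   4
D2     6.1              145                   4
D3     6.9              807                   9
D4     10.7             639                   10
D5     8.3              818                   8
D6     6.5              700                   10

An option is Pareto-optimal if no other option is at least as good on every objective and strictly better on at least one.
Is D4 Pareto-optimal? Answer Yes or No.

No

D6 vs D4: density 6.5≤10.7, yield strength 700≥639, corrosion resistance 10≥10 — D6 is at least as good on every objective and strictly better on at least one, so D6 dominates D4.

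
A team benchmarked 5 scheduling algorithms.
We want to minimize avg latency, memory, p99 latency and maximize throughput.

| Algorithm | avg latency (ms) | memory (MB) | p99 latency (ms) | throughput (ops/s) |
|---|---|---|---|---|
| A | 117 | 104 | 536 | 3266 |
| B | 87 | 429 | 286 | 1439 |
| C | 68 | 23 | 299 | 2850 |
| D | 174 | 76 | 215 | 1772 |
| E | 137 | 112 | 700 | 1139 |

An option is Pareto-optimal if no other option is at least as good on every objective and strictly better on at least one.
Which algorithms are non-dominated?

A, B, C, D

A: not dominated (best throughput).
B: not dominated.
C: not dominated (best avg latency).
D: not dominated (best p99 latency).
E: dominated by A (avg latency 117≤137, memory 104≤112, p99 latency 536≤700, throughput 3266≥1139).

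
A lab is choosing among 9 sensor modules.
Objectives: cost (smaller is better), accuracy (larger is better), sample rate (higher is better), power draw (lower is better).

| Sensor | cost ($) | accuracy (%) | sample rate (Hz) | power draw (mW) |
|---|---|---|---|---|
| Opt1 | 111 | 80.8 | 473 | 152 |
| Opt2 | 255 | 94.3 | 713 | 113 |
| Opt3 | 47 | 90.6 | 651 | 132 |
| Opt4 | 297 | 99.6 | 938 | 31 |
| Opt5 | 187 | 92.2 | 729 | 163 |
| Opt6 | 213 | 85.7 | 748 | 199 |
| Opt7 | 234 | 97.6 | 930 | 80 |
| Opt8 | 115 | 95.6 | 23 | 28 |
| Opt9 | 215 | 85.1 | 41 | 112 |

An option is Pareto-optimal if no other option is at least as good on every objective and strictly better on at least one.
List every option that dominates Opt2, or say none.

Opt7: cost 234≤255, accuracy 97.6≥94.3, sample rate 930≥713, power draw 80≤113 — dominates Opt2.
Others (Opt1, Opt3, Opt4, Opt5, Opt6, Opt8, Opt9) are each worse than Opt2 on at least one objective.

Opt7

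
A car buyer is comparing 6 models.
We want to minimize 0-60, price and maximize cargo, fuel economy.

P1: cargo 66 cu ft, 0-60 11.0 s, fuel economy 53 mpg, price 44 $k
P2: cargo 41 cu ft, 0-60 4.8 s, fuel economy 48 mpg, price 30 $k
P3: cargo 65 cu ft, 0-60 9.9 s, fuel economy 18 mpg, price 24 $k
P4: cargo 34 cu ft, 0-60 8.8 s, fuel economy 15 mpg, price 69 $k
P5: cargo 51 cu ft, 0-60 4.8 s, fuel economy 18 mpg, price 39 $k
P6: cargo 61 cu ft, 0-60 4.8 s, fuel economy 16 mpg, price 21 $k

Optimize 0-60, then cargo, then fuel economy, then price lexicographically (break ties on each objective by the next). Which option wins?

First minimize 0-60: best is 4.8, kept {P2, P5, P6}.
Then maximize cargo: best is 61, kept {P6}.

P6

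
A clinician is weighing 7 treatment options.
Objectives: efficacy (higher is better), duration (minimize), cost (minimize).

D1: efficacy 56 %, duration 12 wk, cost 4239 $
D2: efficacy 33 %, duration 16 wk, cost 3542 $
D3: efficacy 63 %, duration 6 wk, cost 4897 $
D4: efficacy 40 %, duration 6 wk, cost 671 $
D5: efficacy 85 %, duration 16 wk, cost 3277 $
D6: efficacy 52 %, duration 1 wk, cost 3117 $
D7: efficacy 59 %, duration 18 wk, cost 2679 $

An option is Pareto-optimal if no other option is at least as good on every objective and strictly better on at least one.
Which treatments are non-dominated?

D1, D3, D4, D5, D6, D7

D1: not dominated.
D2: dominated by D4 (efficacy 40≥33, duration 6≤16, cost 671≤3542).
D3: not dominated.
D4: not dominated (best cost).
D5: not dominated (best efficacy).
D6: not dominated (best duration).
D7: not dominated.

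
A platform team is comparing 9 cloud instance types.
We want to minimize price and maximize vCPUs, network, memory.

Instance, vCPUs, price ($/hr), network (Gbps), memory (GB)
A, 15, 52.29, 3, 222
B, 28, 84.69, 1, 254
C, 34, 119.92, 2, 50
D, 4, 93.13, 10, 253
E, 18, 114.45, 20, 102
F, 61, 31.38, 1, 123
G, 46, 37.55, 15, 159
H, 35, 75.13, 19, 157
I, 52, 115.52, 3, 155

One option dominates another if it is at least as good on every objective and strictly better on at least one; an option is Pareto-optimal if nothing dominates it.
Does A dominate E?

A vs E: A is worse on vCPUs (15 vs 18), so it does not dominate E.

No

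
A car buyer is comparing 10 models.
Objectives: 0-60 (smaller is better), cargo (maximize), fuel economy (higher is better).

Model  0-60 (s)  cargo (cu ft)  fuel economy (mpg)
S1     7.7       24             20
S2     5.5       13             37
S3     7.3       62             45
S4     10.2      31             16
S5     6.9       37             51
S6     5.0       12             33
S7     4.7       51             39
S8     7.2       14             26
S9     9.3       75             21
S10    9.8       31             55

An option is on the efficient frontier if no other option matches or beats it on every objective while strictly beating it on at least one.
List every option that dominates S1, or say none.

S3, S5, S7

S3: 0-60 7.3≤7.7, cargo 62≥24, fuel economy 45≥20 — dominates S1.
S5: 0-60 6.9≤7.7, cargo 37≥24, fuel economy 51≥20 — dominates S1.
S7: 0-60 4.7≤7.7, cargo 51≥24, fuel economy 39≥20 — dominates S1.
Others (S2, S4, S6, S8, S9, S10) are each worse than S1 on at least one objective.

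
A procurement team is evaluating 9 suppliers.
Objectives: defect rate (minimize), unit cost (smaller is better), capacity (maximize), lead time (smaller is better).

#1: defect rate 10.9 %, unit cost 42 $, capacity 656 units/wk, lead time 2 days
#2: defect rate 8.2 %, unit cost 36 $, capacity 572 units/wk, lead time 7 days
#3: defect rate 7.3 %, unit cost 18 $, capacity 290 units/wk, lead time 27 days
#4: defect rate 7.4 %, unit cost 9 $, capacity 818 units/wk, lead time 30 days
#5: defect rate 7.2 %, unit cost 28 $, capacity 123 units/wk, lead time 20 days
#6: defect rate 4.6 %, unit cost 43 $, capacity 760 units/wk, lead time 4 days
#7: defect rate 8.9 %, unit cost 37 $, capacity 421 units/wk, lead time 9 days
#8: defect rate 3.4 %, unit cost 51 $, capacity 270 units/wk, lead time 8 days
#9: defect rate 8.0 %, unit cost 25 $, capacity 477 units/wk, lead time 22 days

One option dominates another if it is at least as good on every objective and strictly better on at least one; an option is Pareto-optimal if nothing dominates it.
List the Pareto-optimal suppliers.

#1: not dominated (best lead time).
#2: not dominated.
#3: not dominated.
#4: not dominated (best unit cost).
#5: not dominated.
#6: not dominated.
#7: dominated by #2 (defect rate 8.2≤8.9, unit cost 36≤37, capacity 572≥421, lead time 7≤9).
#8: not dominated (best defect rate).
#9: not dominated.

#1, #2, #3, #4, #5, #6, #8, #9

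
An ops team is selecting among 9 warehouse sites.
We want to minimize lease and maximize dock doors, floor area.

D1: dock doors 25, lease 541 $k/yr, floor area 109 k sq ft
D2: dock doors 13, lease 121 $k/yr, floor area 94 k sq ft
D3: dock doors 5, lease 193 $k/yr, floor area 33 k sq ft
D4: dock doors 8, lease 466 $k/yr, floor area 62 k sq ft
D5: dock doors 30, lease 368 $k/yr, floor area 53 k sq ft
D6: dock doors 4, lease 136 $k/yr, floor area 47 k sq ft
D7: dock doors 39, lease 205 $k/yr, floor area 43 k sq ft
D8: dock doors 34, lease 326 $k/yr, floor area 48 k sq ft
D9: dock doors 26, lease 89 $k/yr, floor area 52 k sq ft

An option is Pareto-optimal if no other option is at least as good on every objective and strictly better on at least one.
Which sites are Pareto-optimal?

D1: not dominated (best floor area).
D2: not dominated.
D3: dominated by D2 (dock doors 13≥5, lease 121≤193, floor area 94≥33).
D4: dominated by D2 (dock doors 13≥8, lease 121≤466, floor area 94≥62).
D5: not dominated.
D6: dominated by D2 (dock doors 13≥4, lease 121≤136, floor area 94≥47).
D7: not dominated (best dock doors).
D8: not dominated.
D9: not dominated (best lease).

D1, D2, D5, D7, D8, D9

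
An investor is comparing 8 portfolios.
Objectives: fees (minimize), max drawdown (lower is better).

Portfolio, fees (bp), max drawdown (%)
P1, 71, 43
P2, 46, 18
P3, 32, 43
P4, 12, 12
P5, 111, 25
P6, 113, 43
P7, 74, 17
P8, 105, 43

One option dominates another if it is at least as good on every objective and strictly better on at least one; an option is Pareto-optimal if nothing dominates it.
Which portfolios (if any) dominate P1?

P2, P3, P4

P2: fees 46≤71, max drawdown 18≤43 — dominates P1.
P3: fees 32≤71, max drawdown 43≤43 — dominates P1.
P4: fees 12≤71, max drawdown 12≤43 — dominates P1.
Others (P5, P6, P7, P8) are each worse than P1 on at least one objective.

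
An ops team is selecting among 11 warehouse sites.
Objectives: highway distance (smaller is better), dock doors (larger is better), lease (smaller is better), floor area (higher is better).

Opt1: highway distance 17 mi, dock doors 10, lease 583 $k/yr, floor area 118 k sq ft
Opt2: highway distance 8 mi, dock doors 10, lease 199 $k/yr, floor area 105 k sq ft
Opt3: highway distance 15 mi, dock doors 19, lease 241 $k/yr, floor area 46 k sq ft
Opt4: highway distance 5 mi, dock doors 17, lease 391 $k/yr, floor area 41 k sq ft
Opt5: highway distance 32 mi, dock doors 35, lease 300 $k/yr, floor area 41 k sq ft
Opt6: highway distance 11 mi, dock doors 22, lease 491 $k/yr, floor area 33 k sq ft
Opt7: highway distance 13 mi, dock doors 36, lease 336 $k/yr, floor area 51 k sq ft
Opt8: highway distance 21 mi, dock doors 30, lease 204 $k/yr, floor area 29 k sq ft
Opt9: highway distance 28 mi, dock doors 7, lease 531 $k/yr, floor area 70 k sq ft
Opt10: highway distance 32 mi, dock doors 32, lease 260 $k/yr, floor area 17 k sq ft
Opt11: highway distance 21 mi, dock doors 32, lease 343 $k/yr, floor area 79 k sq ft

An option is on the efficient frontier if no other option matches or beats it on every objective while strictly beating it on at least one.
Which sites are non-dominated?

Opt1: not dominated (best floor area).
Opt2: not dominated (best lease).
Opt3: not dominated.
Opt4: not dominated (best highway distance).
Opt5: not dominated.
Opt6: not dominated.
Opt7: not dominated (best dock doors).
Opt8: not dominated.
Opt9: dominated by Opt2 (highway distance 8≤28, dock doors 10≥7, lease 199≤531, floor area 105≥70).
Opt10: not dominated.
Opt11: not dominated.

Opt1, Opt2, Opt3, Opt4, Opt5, Opt6, Opt7, Opt8, Opt10, Opt11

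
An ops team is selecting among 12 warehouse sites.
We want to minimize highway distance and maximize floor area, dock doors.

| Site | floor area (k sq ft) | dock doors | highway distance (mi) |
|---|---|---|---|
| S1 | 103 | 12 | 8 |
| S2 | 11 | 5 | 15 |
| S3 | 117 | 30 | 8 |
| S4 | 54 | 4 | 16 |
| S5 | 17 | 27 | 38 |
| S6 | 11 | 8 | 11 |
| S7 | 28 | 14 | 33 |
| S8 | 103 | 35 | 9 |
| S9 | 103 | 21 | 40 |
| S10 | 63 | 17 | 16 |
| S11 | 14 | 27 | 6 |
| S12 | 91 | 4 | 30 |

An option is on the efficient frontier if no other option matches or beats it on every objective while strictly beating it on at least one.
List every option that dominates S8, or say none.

none

S1: worse on dock doors (12 vs 35).
S2: worse on floor area (11 vs 103).
S3: worse on dock doors (30 vs 35).
S4: worse on floor area (54 vs 103).
S5: worse on floor area (17 vs 103).
S6: worse on floor area (11 vs 103).
S7: worse on floor area (28 vs 103).
S9: worse on dock doors (21 vs 35).
S10: worse on floor area (63 vs 103).
S11: worse on floor area (14 vs 103).
S12: worse on floor area (91 vs 103).
No option dominates S8.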